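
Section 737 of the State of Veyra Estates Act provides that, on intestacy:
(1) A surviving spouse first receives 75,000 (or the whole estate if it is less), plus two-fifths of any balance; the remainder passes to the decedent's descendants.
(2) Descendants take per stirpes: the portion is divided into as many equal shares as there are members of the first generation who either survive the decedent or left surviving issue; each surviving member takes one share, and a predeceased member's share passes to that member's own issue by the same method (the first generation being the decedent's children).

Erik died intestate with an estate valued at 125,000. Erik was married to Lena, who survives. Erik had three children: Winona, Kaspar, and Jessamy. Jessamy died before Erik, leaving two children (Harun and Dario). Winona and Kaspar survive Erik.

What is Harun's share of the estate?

Harun receives 5,000.

Lena first takes 75,000, leaving a balance of 50,000. Lena then takes two-fifths of the balance (20,000), for a total of 95,000. The remaining 30,000 passes to the descendants.
The descendants' portion (30,000) is divided into 3 shares of 10,000: Winona and Kaspar each take 10,000; Jessamy's 10,000 share passes to Jessamy's issue.
Jessamy's share (10,000) is divided into 2 shares of 5,000: Harun and Dario each take 5,000.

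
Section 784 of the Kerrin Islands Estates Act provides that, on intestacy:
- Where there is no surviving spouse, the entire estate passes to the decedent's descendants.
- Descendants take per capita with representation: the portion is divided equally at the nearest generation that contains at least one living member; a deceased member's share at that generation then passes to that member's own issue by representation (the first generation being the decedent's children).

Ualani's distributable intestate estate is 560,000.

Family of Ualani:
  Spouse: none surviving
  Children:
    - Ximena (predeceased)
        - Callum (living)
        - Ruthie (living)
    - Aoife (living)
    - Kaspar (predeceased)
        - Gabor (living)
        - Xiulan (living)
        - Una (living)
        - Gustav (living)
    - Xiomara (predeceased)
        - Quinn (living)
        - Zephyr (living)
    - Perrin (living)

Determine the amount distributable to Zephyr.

The entire 560,000 passes to the descendants.
That amount (560,000) is divided into 5 shares of 112,000: Aoife and Perrin each take 112,000; Ximena's 112,000 share passes to Ximena's issue; Kaspar's 112,000 share passes to Kaspar's issue; Xiomara's 112,000 share passes to Xiomara's issue.
Ximena's share (112,000) is divided into 2 shares of 56,000: Callum and Ruthie each take 56,000.
Kaspar's share (112,000) is divided into 4 shares of 28,000: Gabor, Xiulan, Una, and Gustav each take 28,000.
Xiomara's share (112,000) is divided into 2 shares of 56,000: Quinn and Zephyr each take 56,000.

Zephyr receives 56,000.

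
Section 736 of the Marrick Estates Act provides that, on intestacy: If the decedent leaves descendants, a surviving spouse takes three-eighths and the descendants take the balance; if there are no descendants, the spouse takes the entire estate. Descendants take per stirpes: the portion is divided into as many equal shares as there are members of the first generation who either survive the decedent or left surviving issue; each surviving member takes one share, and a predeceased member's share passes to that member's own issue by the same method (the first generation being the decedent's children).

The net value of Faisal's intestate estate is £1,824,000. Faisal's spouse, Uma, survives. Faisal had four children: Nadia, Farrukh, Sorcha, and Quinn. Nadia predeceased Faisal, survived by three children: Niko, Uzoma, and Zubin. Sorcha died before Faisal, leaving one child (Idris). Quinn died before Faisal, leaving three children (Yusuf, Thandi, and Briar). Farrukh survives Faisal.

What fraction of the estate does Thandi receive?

Uma takes three-eighths of £1,824,000 = £684,000. The remaining £1,140,000 passes to the descendants.
The descendants' portion (£1,140,000) is divided into 4 shares of £285,000: Farrukh takes £285,000; Nadia's £285,000 share passes to Nadia's issue; Sorcha's £285,000 share passes to Sorcha's issue; Quinn's £285,000 share passes to Quinn's issue.
Nadia's share (£285,000) is divided into 3 shares of £95,000: Niko, Uzoma, and Zubin each take £95,000.
Sorcha's share (£285,000) passes entirely to Idris.
Quinn's share (£285,000) is divided into 3 shares of £95,000: Yusuf, Thandi, and Briar each take £95,000.

Thandi receives 5/96 of the estate.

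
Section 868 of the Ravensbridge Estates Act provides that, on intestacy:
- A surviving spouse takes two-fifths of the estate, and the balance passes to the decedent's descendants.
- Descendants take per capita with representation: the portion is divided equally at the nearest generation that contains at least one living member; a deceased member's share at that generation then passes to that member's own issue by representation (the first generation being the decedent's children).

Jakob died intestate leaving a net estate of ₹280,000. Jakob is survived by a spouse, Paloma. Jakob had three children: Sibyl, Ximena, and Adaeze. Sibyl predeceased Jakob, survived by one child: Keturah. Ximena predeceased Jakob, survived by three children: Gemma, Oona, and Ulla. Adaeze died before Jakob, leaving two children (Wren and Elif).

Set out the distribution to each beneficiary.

Paloma takes two-fifths of ₹280,000 = ₹112,000. The remaining ₹168,000 passes to the descendants.
No child survives, so the initial division is made at the grandchildren's generation.
The descendants' portion (₹168,000) is divided into 6 shares of ₹28,000: Keturah, Gemma, Oona, Ulla, Wren, and Elif each take ₹28,000.

Paloma: ₹112,000; Keturah: ₹28,000; Gemma: ₹28,000; Oona: ₹28,000; Ulla: ₹28,000; Wren: ₹28,000; Elif: ₹28,000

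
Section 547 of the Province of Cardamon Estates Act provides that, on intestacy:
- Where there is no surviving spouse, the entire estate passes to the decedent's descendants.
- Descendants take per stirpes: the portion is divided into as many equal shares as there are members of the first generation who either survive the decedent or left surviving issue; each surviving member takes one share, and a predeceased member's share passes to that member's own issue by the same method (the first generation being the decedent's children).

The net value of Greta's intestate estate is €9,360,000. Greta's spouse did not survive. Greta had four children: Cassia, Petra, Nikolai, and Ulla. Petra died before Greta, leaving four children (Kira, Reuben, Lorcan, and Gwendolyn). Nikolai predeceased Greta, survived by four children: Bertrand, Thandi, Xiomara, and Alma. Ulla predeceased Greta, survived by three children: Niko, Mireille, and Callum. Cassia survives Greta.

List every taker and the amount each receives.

Cassia: €2,340,000; Kira: €585,000; Reuben: €585,000; Lorcan: €585,000; Gwendolyn: €585,000; Bertrand: €585,000; Thandi: €585,000; Xiomara: €585,000; Alma: €585,000; Niko: €780,000; Mireille: €780,000; Callum: €780,000

The entire €9,360,000 passes to the descendants.
That amount (€9,360,000) is divided into 4 shares of €2,340,000: Cassia takes €2,340,000; Petra's €2,340,000 share passes to Petra's issue; Nikolai's €2,340,000 share passes to Nikolai's issue; Ulla's €2,340,000 share passes to Ulla's issue.
Petra's share (€2,340,000) is divided into 4 shares of €585,000: Kira, Reuben, Lorcan, and Gwendolyn each take €585,000.
Nikolai's share (€2,340,000) is divided into 4 shares of €585,000: Bertrand, Thandi, Xiomara, and Alma each take €585,000.
Ulla's share (€2,340,000) is divided into 3 shares of €780,000: Niko, Mireille, and Callum each take €780,000.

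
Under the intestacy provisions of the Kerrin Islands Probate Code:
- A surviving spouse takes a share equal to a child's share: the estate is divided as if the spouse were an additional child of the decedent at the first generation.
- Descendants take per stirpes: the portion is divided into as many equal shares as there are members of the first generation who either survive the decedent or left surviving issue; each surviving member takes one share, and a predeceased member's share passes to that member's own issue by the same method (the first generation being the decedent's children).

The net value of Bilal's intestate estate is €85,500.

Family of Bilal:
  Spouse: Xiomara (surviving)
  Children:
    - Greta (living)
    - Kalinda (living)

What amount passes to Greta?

Greta receives €28,500.

The spouse counts as an additional share at the children's level, so there are 3 primary shares of €28,500. Xiomara takes one such share (€28,500).
The children's combined portion (€57,000) is divided into 2 shares of €28,500: Greta and Kalinda each take €28,500.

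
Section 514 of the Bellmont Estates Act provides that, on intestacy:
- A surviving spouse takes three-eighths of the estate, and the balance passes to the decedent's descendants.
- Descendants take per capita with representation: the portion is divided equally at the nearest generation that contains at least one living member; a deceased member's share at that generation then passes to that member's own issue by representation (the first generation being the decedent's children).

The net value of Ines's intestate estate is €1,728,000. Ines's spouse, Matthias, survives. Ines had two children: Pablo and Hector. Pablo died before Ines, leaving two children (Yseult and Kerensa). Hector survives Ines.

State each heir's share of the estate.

Matthias: €648,000; Yseult: €270,000; Kerensa: €270,000; Hector: €540,000

Matthias takes three-eighths of €1,728,000 = €648,000. The remaining €1,080,000 passes to the descendants.
The descendants' portion (€1,080,000) is divided into 2 shares of €540,000: Hector takes €540,000; Pablo's €540,000 share passes to Pablo's issue.
Pablo's share (€540,000) is divided into 2 shares of €270,000: Yseult and Kerensa each take €270,000.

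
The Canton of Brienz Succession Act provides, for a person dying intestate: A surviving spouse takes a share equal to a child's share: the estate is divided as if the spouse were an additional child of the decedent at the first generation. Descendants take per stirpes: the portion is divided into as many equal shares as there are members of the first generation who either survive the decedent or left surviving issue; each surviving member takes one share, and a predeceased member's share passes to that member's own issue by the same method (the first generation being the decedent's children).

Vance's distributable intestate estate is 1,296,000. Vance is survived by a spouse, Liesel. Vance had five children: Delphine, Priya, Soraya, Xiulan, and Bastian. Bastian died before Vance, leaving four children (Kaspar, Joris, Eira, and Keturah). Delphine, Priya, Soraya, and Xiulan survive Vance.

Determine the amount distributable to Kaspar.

Kaspar receives 54,000.

The spouse counts as an additional share at the children's level, so there are 6 primary shares of 216,000. Liesel takes one such share (216,000).
The children's combined portion (1,080,000) is divided into 5 shares of 216,000: Delphine, Priya, Soraya, and Xiulan each take 216,000; Bastian's 216,000 share passes to Bastian's issue.
Bastian's share (216,000) is divided into 4 shares of 54,000: Kaspar, Joris, Eira, and Keturah each take 54,000.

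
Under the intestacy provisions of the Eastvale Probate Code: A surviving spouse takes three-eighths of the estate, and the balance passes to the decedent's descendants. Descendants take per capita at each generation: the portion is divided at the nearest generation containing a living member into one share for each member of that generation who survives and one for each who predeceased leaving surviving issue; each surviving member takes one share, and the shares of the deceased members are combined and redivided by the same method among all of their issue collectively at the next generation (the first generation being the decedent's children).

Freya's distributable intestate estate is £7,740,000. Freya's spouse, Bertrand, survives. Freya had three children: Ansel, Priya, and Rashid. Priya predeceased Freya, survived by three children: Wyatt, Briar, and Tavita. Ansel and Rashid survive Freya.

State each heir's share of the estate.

Bertrand takes three-eighths of £7,740,000 = £2,902,500. The remaining £4,837,500 passes to the descendants.
The descendants' portion (£4,837,500) is divided at the children's generation into 3 shares of £1,612,500. Ansel and Rashid each take £1,612,500. The remaining share for the deceased Priya (£1,612,500) is carried to the next generation.
That pool (£1,612,500) is divided at the grandchildren's generation equally among Wyatt, Briar, and Tavita: £537,500 each.

Bertrand: £2,902,500; Ansel: £1,612,500; Wyatt: £537,500; Briar: £537,500; Tavita: £537,500; Rashid: £1,612,500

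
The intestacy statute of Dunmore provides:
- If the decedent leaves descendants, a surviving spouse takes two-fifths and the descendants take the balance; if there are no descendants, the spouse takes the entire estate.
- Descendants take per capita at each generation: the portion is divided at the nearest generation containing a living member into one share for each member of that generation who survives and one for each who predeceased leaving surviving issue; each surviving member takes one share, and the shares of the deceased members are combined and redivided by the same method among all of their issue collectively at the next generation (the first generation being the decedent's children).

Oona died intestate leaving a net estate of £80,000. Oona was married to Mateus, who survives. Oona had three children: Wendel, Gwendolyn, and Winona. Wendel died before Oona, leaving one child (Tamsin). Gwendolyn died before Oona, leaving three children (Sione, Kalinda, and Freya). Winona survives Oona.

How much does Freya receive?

Mateus takes two-fifths of £80,000 = £32,000. The remaining £48,000 passes to the descendants.
The descendants' portion (£48,000) is divided at the children's generation into 3 shares of £16,000. Winona takes £16,000. The 2 shares of the deceased (Wendel and Gwendolyn) are combined into a pool of £32,000.
That pool (£32,000) is divided at the grandchildren's generation equally among Tamsin, Sione, Kalinda, and Freya: £8,000 each.

Freya receives £8,000.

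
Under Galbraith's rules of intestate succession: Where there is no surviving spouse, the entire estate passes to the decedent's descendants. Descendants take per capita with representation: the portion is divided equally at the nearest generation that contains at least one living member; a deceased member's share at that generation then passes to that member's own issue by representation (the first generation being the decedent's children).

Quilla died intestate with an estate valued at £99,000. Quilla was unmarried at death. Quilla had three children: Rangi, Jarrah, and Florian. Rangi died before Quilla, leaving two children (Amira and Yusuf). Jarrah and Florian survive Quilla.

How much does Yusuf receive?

Yusuf receives £16,500.

The entire £99,000 passes to the descendants.
That amount (£99,000) is divided into 3 shares of £33,000: Jarrah and Florian each take £33,000; Rangi's £33,000 share passes to Rangi's issue.
Rangi's share (£33,000) is divided into 2 shares of £16,500: Amira and Yusuf each take £16,500.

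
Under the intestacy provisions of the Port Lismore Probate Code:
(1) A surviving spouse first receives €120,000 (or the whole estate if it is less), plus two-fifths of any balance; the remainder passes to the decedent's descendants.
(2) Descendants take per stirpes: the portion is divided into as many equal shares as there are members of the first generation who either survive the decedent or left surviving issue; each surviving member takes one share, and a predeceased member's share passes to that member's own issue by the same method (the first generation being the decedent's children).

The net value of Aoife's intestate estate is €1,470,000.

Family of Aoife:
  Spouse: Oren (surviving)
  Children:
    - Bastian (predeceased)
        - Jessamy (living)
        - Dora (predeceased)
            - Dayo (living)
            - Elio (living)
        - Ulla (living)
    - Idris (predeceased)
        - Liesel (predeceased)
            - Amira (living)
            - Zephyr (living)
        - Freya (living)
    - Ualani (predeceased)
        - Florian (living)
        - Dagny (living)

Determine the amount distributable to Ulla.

Oren first takes €120,000, leaving a balance of €1,350,000. Oren then takes two-fifths of the balance (€540,000), for a total of €660,000. The remaining €810,000 passes to the descendants.
The descendants' portion (€810,000) is divided into 3 shares of €270,000: Bastian's €270,000 share passes to Bastian's issue; Idris's €270,000 share passes to Idris's issue; Ualani's €270,000 share passes to Ualani's issue.
Bastian's share (€270,000) is divided into 3 shares of €90,000: Jessamy and Ulla each take €90,000; Dora's €90,000 share passes to Dora's issue.
Dora's share (€90,000) is divided into 2 shares of €45,000: Dayo and Elio each take €45,000.
Idris's share (€270,000) is divided into 2 shares of €135,000: Freya takes €135,000; Liesel's €135,000 share passes to Liesel's issue.
Liesel's share (€135,000) is divided into 2 shares of €67,500: Amira and Zephyr each take €67,500.
Ualani's share (€270,000) is divided into 2 shares of €135,000: Florian and Dagny each take €135,000.

Ulla receives €90,000.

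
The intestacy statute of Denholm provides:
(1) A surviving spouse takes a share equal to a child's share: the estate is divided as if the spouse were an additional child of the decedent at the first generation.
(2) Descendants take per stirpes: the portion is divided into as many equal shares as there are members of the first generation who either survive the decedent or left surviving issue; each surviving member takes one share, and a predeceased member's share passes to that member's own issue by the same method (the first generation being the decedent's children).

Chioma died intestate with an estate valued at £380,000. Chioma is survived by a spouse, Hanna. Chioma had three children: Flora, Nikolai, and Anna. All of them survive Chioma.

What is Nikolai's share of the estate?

The spouse counts as an additional share at the children's level, so there are 4 primary shares of £95,000. Hanna takes one such share (£95,000).
The children's combined portion (£285,000) is divided into 3 shares of £95,000: Flora, Nikolai, and Anna each take £95,000.

Nikolai receives £95,000.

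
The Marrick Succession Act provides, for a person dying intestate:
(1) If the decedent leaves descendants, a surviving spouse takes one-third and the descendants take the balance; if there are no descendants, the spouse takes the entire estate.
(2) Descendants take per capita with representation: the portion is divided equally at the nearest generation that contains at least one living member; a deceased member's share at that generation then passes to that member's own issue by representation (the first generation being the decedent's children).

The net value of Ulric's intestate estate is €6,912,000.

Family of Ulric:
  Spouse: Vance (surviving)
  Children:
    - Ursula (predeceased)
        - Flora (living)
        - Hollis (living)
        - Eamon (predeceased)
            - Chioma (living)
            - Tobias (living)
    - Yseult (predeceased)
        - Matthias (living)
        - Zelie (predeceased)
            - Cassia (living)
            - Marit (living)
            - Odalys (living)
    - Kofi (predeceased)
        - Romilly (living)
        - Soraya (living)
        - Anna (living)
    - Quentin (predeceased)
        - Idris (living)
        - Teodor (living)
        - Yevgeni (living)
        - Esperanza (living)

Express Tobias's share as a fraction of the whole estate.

Vance takes one-third of €6,912,000 = €2,304,000. The remaining €4,608,000 passes to the descendants.
No child survives, so the initial division is made at the grandchildren's generation.
The descendants' portion (€4,608,000) is divided into 12 shares of €384,000: Flora, Hollis, Matthias, Romilly, Soraya, Anna, Idris, Teodor, Yevgeni, and Esperanza each take €384,000; Eamon's €384,000 share passes to Eamon's issue; Zelie's €384,000 share passes to Zelie's issue.
Eamon's share (€384,000) is divided into 2 shares of €192,000: Chioma and Tobias each take €192,000.
Zelie's share (€384,000) is divided into 3 shares of €128,000: Cassia, Marit, and Odalys each take €128,000.

Tobias receives 1/36 of the estate.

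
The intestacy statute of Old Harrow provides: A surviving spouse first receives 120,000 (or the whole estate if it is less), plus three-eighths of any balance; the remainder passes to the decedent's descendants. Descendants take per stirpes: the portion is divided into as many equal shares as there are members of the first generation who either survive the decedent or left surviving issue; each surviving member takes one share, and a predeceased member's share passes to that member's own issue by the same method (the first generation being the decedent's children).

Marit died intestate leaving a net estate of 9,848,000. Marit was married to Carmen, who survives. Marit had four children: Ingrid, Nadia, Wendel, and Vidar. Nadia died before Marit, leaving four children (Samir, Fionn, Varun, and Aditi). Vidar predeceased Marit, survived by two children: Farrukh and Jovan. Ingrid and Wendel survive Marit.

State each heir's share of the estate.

Carmen: 3,768,000; Ingrid: 1,520,000; Samir: 380,000; Fionn: 380,000; Varun: 380,000; Aditi: 380,000; Wendel: 1,520,000; Farrukh: 760,000; Jovan: 760,000

Carmen first takes 120,000, leaving a balance of 9,728,000. Carmen then takes three-eighths of the balance (3,648,000), for a total of 3,768,000. The remaining 6,080,000 passes to the descendants.
The descendants' portion (6,080,000) is divided into 4 shares of 1,520,000: Ingrid and Wendel each take 1,520,000; Nadia's 1,520,000 share passes to Nadia's issue; Vidar's 1,520,000 share passes to Vidar's issue.
Nadia's share (1,520,000) is divided into 4 shares of 380,000: Samir, Fionn, Varun, and Aditi each take 380,000.
Vidar's share (1,520,000) is divided into 2 shares of 760,000: Farrukh and Jovan each take 760,000.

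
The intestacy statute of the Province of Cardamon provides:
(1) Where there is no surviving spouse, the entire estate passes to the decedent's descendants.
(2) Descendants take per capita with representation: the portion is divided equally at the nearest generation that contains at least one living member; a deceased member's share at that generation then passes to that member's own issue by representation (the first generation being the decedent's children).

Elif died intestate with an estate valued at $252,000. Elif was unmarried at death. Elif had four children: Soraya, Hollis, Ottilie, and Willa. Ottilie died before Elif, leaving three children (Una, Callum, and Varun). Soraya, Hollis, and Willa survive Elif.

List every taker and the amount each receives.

The entire $252,000 passes to the descendants.
That amount ($252,000) is divided into 4 shares of $63,000: Soraya, Hollis, and Willa each take $63,000; Ottilie's $63,000 share passes to Ottilie's issue.
Ottilie's share ($63,000) is divided into 3 shares of $21,000: Una, Callum, and Varun each take $21,000.

Soraya: $63,000; Hollis: $63,000; Una: $21,000; Callum: $21,000; Varun: $21,000; Willa: $63,000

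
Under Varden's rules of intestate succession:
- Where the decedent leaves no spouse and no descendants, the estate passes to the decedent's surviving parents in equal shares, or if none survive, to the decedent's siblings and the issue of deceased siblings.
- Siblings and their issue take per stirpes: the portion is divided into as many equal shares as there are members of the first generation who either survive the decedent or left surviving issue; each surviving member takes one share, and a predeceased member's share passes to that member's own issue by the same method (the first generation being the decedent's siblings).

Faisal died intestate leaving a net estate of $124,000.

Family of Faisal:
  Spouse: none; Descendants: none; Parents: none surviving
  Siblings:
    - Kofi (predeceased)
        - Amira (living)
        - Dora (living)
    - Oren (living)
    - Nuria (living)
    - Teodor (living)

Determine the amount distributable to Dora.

Dora receives $15,500.

The entire $124,000 passes to the siblings and their issue.
That amount ($124,000) is divided into 4 shares of $31,000: Oren, Nuria, and Teodor each take $31,000; Kofi's $31,000 share passes to Kofi's issue.
Kofi's share ($31,000) is divided into 2 shares of $15,500: Amira and Dora each take $15,500.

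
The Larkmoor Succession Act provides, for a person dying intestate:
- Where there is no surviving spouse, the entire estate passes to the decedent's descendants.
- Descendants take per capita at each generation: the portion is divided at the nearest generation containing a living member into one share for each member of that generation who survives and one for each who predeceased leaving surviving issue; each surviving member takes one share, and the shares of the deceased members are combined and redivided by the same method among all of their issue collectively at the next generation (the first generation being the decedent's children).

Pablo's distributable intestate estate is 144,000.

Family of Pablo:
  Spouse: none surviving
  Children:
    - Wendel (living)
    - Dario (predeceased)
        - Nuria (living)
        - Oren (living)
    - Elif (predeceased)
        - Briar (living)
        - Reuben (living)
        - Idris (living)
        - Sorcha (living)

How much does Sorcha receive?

The entire 144,000 passes to the descendants.
That amount (144,000) is divided at the children's generation into 3 shares of 48,000. Wendel takes 48,000. The 2 shares of the deceased (Dario and Elif) are combined into a pool of 96,000.
That pool (96,000) is divided at the grandchildren's generation equally among Nuria, Oren, Briar, Reuben, Idris, and Sorcha: 16,000 each.

Sorcha receives 16,000.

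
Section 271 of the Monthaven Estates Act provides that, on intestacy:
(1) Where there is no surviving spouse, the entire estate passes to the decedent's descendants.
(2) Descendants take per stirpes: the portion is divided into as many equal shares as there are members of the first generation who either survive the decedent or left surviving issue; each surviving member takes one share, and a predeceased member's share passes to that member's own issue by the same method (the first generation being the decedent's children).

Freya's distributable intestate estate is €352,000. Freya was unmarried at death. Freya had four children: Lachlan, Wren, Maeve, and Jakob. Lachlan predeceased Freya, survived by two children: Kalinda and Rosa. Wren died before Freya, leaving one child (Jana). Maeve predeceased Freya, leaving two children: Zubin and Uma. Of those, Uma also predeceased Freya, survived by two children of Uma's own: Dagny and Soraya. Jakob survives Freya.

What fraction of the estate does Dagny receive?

Dagny receives 1/16 of the estate.

The entire €352,000 passes to the descendants.
That amount (€352,000) is divided into 4 shares of €88,000: Jakob takes €88,000; Lachlan's €88,000 share passes to Lachlan's issue; Wren's €88,000 share passes to Wren's issue; Maeve's €88,000 share passes to Maeve's issue.
Lachlan's share (€88,000) is divided into 2 shares of €44,000: Kalinda and Rosa each take €44,000.
Wren's share (€88,000) passes entirely to Jana.
Maeve's share (€88,000) is divided into 2 shares of €44,000: Zubin takes €44,000; Uma's €44,000 share passes to Uma's issue.
Uma's share (€44,000) is divided into 2 shares of €22,000: Dagny and Soraya each take €22,000.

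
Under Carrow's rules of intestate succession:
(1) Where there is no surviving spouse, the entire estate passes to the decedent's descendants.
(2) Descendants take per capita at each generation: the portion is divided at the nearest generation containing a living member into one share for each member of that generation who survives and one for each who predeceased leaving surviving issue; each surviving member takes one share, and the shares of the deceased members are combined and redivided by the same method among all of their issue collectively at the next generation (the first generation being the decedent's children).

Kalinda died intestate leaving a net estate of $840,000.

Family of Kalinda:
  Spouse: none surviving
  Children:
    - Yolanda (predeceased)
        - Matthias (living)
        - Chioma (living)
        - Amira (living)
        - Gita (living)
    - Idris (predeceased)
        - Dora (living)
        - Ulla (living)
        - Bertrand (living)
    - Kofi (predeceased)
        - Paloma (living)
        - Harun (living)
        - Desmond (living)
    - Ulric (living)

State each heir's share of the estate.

The entire $840,000 passes to the descendants.
That amount ($840,000) is divided at the children's generation into 4 shares of $210,000. Ulric takes $210,000. The 3 shares of the deceased (Yolanda, Idris, and Kofi) are combined into a pool of $630,000.
That pool ($630,000) is divided at the grandchildren's generation equally among Matthias, Chioma, Amira, Gita, Dora, Ulla, Bertrand, Paloma, Harun, and Desmond: $63,000 each.

Matthias: $63,000; Chioma: $63,000; Amira: $63,000; Gita: $63,000; Dora: $63,000; Ulla: $63,000; Bertrand: $63,000; Paloma: $63,000; Harun: $63,000; Desmond: $63,000; Ulric: $210,000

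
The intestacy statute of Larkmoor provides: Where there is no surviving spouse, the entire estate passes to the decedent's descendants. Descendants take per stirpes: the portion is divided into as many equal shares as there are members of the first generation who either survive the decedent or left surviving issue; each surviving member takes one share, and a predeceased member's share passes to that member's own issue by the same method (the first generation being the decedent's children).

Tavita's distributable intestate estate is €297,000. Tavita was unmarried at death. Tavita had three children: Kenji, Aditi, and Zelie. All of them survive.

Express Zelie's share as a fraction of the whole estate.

The entire €297,000 passes to the descendants.
That amount (€297,000) is divided into 3 shares of €99,000: Kenji, Aditi, and Zelie each take €99,000.

Zelie receives 1/3 of the estate.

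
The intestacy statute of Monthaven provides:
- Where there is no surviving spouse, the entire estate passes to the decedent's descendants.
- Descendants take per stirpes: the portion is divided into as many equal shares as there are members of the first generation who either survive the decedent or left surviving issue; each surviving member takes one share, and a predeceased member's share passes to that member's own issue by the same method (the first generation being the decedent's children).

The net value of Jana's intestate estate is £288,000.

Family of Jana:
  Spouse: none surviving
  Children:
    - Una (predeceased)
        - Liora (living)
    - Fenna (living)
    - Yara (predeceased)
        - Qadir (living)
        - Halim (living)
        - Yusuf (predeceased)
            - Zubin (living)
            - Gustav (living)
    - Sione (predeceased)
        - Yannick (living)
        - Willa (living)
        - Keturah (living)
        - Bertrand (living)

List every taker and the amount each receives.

The entire £288,000 passes to the descendants.
That amount (£288,000) is divided into 4 shares of £72,000: Fenna takes £72,000; Una's £72,000 share passes to Una's issue; Yara's £72,000 share passes to Yara's issue; Sione's £72,000 share passes to Sione's issue.
Una's share (£72,000) passes entirely to Liora.
Yara's share (£72,000) is divided into 3 shares of £24,000: Qadir and Halim each take £24,000; Yusuf's £24,000 share passes to Yusuf's issue.
Yusuf's share (£24,000) is divided into 2 shares of £12,000: Zubin and Gustav each take £12,000.
Sione's share (£72,000) is divided into 4 shares of £18,000: Yannick, Willa, Keturah, and Bertrand each take £18,000.

Liora: £72,000; Fenna: £72,000; Qadir: £24,000; Halim: £24,000; Zubin: £12,000; Gustav: £12,000; Yannick: £18,000; Willa: £18,000; Keturah: £18,000; Bertrand: £18,000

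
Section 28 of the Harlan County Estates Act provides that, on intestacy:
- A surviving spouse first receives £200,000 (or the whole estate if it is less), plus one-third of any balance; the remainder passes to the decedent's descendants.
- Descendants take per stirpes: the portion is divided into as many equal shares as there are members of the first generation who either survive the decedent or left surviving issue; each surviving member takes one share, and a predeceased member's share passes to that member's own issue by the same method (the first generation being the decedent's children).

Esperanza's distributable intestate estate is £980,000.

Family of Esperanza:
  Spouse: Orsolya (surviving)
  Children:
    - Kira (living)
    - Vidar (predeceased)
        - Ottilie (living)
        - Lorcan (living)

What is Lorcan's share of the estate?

Lorcan receives £130,000.

Orsolya first takes £200,000, leaving a balance of £780,000. Orsolya then takes one-third of the balance (£260,000), for a total of £460,000. The remaining £520,000 passes to the descendants.
The descendants' portion (£520,000) is divided into 2 shares of £260,000: Kira takes £260,000; Vidar's £260,000 share passes to Vidar's issue.
Vidar's share (£260,000) is divided into 2 shares of £130,000: Ottilie and Lorcan each take £130,000.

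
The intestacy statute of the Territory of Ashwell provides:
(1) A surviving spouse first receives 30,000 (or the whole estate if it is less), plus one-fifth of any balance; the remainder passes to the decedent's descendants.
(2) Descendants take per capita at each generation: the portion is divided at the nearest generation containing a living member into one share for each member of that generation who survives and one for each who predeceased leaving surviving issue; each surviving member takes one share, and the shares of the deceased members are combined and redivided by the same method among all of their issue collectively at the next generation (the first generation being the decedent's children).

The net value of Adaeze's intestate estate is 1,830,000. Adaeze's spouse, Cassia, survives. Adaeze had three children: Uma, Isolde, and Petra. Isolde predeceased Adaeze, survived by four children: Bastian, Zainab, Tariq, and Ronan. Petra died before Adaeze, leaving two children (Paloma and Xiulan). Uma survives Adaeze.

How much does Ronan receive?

Cassia first takes 30,000, leaving a balance of 1,800,000. Cassia then takes one-fifth of the balance (360,000), for a total of 390,000. The remaining 1,440,000 passes to the descendants.
The descendants' portion (1,440,000) is divided at the children's generation into 3 shares of 480,000. Uma takes 480,000. The 2 shares of the deceased (Isolde and Petra) are combined into a pool of 960,000.
That pool (960,000) is divided at the grandchildren's generation equally among Bastian, Zainab, Tariq, Ronan, Paloma, and Xiulan: 160,000 each.

Ronan receives 160,000.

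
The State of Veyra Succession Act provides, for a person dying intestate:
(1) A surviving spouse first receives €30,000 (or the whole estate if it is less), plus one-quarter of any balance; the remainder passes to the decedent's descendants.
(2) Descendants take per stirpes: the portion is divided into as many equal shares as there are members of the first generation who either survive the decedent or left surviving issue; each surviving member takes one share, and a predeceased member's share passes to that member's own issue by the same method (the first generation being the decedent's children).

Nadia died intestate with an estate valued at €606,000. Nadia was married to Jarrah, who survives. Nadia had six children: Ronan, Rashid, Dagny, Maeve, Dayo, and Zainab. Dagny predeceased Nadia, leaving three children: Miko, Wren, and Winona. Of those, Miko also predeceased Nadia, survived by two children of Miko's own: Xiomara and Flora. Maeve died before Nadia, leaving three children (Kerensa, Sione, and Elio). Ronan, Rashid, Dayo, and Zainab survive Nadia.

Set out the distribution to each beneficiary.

Jarrah: €174,000; Ronan: €72,000; Rashid: €72,000; Xiomara: €12,000; Flora: €12,000; Wren: €24,000; Winona: €24,000; Kerensa: €24,000; Sione: €24,000; Elio: €24,000; Dayo: €72,000; Zainab: €72,000

Jarrah first takes €30,000, leaving a balance of €576,000. Jarrah then takes one-quarter of the balance (€144,000), for a total of €174,000. The remaining €432,000 passes to the descendants.
The descendants' portion (€432,000) is divided into 6 shares of €72,000: Ronan, Rashid, Dayo, and Zainab each take €72,000; Dagny's €72,000 share passes to Dagny's issue; Maeve's €72,000 share passes to Maeve's issue.
Dagny's share (€72,000) is divided into 3 shares of €24,000: Wren and Winona each take €24,000; Miko's €24,000 share passes to Miko's issue.
Miko's share (€24,000) is divided into 2 shares of €12,000: Xiomara and Flora each take €12,000.
Maeve's share (€72,000) is divided into 3 shares of €24,000: Kerensa, Sione, and Elio each take €24,000.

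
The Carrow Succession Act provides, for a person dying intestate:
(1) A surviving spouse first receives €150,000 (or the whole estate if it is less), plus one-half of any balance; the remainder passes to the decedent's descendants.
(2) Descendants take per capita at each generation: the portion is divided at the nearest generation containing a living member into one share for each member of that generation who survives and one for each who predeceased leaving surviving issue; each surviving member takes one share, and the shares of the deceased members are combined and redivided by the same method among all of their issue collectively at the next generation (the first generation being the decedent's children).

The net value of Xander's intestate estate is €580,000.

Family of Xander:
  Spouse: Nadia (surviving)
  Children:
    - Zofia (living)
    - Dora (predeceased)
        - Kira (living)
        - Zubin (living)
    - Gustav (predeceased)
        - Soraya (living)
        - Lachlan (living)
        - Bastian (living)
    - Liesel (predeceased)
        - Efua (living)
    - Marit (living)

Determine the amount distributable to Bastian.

Nadia first takes €150,000, leaving a balance of €430,000. Nadia then takes one-half of the balance (€215,000), for a total of €365,000. The remaining €215,000 passes to the descendants.
The descendants' portion (€215,000) is divided at the children's generation into 5 shares of €43,000. Zofia and Marit each take €43,000. The 3 shares of the deceased (Dora, Gustav, and Liesel) are combined into a pool of €129,000.
That pool (€129,000) is divided at the grandchildren's generation equally among Kira, Zubin, Soraya, Lachlan, Bastian, and Efua: €21,500 each.

Bastian receives €21,500.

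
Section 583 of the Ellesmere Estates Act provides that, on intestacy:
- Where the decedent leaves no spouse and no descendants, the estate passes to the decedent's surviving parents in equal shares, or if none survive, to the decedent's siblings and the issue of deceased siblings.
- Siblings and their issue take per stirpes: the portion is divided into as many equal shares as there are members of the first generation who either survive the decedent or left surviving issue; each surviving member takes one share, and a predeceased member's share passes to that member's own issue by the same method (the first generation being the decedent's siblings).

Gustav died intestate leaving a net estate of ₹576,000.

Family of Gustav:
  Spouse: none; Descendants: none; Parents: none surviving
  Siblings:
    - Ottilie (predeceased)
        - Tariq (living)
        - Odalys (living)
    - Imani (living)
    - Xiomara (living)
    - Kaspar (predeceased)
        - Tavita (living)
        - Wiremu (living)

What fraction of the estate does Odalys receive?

The entire ₹576,000 passes to the siblings and their issue.
That amount (₹576,000) is divided into 4 shares of ₹144,000: Imani and Xiomara each take ₹144,000; Ottilie's ₹144,000 share passes to Ottilie's issue; Kaspar's ₹144,000 share passes to Kaspar's issue.
Ottilie's share (₹144,000) is divided into 2 shares of ₹72,000: Tariq and Odalys each take ₹72,000.
Kaspar's share (₹144,000) is divided into 2 shares of ₹72,000: Tavita and Wiremu each take ₹72,000.

Odalys receives 1/8 of the estate.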